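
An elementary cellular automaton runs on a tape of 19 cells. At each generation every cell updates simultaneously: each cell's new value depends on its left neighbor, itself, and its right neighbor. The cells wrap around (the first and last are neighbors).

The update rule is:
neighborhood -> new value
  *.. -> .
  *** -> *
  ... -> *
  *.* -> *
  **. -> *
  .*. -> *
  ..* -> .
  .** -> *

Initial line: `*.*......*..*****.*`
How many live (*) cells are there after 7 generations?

***.****.*..*******
**********..*******
**********..*******  (fixed point — unchanged through generation 7)
count of *: 17

17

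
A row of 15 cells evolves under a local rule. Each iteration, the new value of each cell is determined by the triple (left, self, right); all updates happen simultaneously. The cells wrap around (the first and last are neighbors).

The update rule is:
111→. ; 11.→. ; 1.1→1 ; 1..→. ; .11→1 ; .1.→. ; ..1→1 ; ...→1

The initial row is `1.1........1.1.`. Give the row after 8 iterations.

.11..11..1..11.

.1..1111111.1.1
1..11......1.1.
..11..11111.1.1
.11..11....1.1.
11..11..111.1..
1..11..11..1..1
..11..11..1..11
.11..11..1..11.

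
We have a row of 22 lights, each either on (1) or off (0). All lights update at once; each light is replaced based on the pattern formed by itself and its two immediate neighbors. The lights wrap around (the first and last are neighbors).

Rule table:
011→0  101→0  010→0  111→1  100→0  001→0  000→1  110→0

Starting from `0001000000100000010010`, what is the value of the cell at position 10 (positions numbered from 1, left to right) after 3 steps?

1100011110001111000000
0001001100100110011110
1100000000000000001100
position 10 holds 0

0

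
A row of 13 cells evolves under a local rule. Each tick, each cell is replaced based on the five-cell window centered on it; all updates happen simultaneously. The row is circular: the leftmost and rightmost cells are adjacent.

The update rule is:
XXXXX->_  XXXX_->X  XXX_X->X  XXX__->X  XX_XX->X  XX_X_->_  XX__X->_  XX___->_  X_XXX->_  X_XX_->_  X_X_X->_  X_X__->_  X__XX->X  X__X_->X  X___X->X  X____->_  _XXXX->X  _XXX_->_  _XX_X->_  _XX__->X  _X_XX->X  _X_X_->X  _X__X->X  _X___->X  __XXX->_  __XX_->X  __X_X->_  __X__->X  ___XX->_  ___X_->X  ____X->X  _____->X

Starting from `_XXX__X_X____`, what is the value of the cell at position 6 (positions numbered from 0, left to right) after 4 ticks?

tick 1: ___X_X_X_X_XX
tick 2: _XX_X_X_X_X_X
tick 3: X____X_X_X_X_
tick 4: _X_XX_X_X_X_X
position 6 holds X

X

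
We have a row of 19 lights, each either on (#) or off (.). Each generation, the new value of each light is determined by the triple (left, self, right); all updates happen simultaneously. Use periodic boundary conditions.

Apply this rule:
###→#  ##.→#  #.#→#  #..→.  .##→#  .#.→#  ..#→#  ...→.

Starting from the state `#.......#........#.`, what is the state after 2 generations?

#.....###......####

#......##.......###
#.....###......####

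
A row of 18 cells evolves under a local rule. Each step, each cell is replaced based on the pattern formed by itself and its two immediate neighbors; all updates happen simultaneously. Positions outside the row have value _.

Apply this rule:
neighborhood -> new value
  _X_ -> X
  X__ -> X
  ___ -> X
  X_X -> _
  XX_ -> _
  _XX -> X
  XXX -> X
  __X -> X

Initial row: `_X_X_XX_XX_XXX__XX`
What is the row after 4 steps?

step 1: XX_X_X__X__XX_XXX_
step 2: X__X_XXXXXXX__XX_X
step 3: XXXX_XXXXXX_XXX__X
step 4: XXX__XXXXX__XX_XXX

XXX__XXXXX__XX_XXX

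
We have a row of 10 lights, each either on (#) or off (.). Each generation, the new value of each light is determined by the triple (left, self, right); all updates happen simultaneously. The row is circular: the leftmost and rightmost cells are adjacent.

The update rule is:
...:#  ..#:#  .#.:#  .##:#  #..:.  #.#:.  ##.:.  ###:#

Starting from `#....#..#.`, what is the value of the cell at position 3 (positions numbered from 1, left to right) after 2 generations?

#.####.##.
#.###..#..
position 3 holds #

#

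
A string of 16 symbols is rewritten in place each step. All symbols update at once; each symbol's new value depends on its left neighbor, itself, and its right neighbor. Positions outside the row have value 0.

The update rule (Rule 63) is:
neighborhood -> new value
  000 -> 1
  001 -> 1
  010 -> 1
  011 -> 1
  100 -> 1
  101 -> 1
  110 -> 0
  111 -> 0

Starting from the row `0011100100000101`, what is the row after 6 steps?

1110011111111111
1001110000000000
1111001111111111
1000111000000000
1111100111111111
1000011100000000

1000011100000000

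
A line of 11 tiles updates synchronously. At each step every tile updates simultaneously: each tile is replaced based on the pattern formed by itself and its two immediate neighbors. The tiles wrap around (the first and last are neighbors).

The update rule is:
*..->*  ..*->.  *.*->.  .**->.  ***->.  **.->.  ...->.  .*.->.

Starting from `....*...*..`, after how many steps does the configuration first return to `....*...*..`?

11

.....*...*.
......*...*
*......*...
.*......*..
..*......*.
...*......*
*...*......
.*...*.....
..*...*....
...*...*...
....*...*..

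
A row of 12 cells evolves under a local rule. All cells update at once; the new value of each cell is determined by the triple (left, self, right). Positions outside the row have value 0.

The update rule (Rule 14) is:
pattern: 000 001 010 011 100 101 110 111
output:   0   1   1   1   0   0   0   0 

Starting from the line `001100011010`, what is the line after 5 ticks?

101100110000

011000110010
110001100110
100011001100
100110011000
101100110000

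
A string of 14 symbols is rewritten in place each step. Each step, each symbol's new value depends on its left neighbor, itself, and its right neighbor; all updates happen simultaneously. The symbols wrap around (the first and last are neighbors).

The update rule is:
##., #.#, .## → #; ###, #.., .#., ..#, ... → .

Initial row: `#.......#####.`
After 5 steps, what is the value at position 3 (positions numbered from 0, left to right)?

........#...##
............##
............##  (fixed point — unchanged through step 5)
position 3 holds .

.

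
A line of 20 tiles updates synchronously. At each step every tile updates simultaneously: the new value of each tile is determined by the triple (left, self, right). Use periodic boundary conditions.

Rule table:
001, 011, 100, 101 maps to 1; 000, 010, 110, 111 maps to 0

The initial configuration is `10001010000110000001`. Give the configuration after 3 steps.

01010101100101011101

01010101001101000011
10101010111010100110
01010101100101011101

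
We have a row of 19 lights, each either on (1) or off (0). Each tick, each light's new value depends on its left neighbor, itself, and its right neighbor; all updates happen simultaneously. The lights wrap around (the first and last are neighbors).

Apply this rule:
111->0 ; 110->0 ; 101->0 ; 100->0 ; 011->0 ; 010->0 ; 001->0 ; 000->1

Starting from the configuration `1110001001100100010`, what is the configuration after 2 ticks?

1110001111111100011

tick 1: 0000100000000001000
tick 2: 1110001111111100011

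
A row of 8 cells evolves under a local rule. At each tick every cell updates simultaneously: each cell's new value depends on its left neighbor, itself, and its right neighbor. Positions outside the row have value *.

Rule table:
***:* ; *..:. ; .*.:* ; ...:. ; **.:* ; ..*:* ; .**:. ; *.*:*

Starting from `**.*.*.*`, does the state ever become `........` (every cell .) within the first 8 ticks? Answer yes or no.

no

*******.
********
********  (fixed point — unchanged through tick 8)
tick 8 is ********, still not uniform .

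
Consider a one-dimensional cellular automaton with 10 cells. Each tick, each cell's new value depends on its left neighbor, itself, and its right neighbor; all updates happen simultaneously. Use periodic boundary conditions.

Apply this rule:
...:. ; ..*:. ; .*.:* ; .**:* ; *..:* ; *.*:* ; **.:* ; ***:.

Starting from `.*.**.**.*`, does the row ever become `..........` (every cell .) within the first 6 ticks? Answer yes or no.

yes

tick 1: **********
tick 2: ..........
all cells are . at tick 2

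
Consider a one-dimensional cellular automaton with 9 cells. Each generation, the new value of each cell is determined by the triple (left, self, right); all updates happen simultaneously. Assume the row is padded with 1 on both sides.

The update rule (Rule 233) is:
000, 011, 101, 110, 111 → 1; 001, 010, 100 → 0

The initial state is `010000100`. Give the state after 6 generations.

100111111

100110000
100110110
100111111
100111111  (fixed point — unchanged through generation 6)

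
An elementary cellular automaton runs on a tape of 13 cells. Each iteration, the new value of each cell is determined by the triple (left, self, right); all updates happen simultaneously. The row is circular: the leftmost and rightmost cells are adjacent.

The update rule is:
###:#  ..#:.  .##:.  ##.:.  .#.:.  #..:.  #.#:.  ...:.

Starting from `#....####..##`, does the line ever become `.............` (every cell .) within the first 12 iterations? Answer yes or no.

yes

......##....#
.............
all cells are . at iteration 2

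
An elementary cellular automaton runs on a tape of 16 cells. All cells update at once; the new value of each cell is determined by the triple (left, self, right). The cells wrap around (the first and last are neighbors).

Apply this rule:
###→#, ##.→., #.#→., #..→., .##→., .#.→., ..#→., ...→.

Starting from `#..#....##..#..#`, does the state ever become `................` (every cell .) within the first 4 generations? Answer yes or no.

................
all cells are . at generation 1

yes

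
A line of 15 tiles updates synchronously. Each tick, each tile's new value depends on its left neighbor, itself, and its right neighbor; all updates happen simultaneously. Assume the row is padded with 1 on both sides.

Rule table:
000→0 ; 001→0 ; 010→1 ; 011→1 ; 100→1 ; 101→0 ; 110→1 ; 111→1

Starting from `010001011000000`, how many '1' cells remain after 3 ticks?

tick 1: 011001011100000
tick 2: 011101011110000
tick 3: 011101011111000
count of 1: 9

9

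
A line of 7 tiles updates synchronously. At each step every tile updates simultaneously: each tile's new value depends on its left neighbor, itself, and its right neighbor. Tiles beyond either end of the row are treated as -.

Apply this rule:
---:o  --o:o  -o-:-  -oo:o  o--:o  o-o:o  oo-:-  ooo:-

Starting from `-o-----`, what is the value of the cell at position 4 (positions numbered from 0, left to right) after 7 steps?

o-ooooo
-oo----
oo-oooo
o-oo---
-oo-ooo
oo-oo--
o-oo-oo
position 4 holds -

-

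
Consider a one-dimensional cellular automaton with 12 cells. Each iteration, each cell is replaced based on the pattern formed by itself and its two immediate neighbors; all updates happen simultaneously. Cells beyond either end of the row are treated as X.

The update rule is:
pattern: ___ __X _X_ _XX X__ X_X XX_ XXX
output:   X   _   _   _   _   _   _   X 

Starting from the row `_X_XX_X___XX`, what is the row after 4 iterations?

___XX____X__

________X__X
_XXXXXX_____
__XXXX__XXX_
___XX____X__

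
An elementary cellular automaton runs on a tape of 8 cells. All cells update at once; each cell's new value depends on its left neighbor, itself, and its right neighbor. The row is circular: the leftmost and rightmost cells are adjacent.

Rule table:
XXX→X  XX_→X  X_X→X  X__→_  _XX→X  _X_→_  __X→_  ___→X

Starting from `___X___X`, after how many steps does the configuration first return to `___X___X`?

2

_X___X__
___X___X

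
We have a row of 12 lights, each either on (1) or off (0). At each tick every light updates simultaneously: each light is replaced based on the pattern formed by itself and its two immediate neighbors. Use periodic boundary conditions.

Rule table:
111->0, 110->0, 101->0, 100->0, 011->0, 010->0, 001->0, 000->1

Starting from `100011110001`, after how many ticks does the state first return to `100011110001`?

001000000100
100011110001

2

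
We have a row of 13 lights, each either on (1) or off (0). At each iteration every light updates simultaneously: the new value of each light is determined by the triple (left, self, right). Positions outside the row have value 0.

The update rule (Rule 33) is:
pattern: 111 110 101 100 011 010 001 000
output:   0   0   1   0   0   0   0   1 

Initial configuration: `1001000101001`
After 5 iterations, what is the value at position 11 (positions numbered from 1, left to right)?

0000010010000
1111000000111
0000011110000
1111000000111  (repeats iteration 2; period 2)
iteration 5: 0000011110000
position 11 holds 0

0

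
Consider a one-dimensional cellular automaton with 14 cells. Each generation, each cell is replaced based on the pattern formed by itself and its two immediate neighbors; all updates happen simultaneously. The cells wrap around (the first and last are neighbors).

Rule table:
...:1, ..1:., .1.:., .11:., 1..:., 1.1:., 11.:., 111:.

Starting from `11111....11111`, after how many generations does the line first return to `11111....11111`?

2

......11......
11111....11111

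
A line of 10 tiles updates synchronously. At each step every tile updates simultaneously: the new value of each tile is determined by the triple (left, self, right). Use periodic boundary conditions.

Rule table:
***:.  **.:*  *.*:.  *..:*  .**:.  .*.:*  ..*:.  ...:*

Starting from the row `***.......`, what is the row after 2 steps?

..*******.
*.......**

*.......**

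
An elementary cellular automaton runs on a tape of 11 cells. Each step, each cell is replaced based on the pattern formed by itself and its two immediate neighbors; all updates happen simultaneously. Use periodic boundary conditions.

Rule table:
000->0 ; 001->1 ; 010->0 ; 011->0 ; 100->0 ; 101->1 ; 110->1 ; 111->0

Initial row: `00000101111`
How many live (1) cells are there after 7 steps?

00001010001
00010100010
00101000100
01010001000
10100010000
01000100001
10001000010
count of 1: 3

3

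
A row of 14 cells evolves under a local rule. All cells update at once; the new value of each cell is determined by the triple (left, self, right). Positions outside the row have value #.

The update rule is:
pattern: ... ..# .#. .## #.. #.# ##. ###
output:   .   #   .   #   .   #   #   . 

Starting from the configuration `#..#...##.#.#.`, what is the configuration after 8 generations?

generation 1: #.#...####.#.#
generation 2: ##...##..##.##
generation 3: .#..###.#####.
generation 4: #..##.###...##
generation 5: #.#####.#..##.
generation 6: ###...##..####
generation 7: ..#..###.##...
generation 8: .#..##.####..#

.#..##.####..#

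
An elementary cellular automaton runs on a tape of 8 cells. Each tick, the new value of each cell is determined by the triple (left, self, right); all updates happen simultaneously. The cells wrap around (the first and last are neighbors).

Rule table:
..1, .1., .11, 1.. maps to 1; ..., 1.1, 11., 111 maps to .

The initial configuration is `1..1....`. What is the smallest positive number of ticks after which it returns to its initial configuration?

tick 1: 11111..1
tick 2: .....111
tick 3: 1...11..
tick 4: 11.11.11
tick 5: ...1..1.
tick 6: ..111111
tick 7: 111.....
tick 8: 1..1...1
tick 9: .1111.11
tick 10: .1....1.
tick 11: 111..111
tick 12: ...111..
tick 13: ..11..1.
tick 14: .11.1111
tick 15: .1..1...
tick 16: 111111..
tick 17: 1.....11
tick 18: .1...11.
tick 19: 111.11.1
tick 20: ....1..1
tick 21: 1..11111
tick 22: .111....
tick 23: 11..1...
tick 24: 1.1111.1
tick 25: ..1....1
tick 26: 1111..11
tick 27: ....111.
tick 28: ...11..1
tick 29: 1.11.111
tick 30: ..1..1..
tick 31: .111111.
tick 32: 11.....1
tick 33: ..1...11
tick 34: 1111.11.
tick 35: 1....1..
tick 36: 11..1111
tick 37: ..111...
tick 38: .11..1..
tick 39: 11.1111.
tick 40: 1..1....

40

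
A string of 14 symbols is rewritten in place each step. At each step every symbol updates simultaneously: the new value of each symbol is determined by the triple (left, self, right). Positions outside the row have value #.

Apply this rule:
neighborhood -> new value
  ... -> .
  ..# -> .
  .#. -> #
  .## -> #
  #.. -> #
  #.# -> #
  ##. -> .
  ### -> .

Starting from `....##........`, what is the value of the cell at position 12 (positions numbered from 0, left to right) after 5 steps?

.

#...#.#.......
.#..####......
###.#...#.....
...###..##....
#..#..#.#.#...
position 12 holds .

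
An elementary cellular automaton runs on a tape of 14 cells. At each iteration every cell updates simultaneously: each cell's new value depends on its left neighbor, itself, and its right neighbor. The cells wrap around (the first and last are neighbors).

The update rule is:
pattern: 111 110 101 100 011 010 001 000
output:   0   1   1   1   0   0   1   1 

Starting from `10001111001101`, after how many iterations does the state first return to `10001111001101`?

iteration 1: 11110001110110
iteration 2: 00011110011011
iteration 3: 11100011101101
iteration 4: 00111100110110
iteration 5: 11000111011011
iteration 6: 01111001101100
iteration 7: 10001110110111
iteration 8: 11110011011000
iteration 9: 00011101101111
iteration 10: 11100110110001
iteration 11: 00111011011110
iteration 12: 11001101100011
iteration 13: 01110110111100
iteration 14: 10011011000111
iteration 15: 11101101111000
iteration 16: 00110110001111
iteration 17: 11011011110001
iteration 18: 01101100011110
iteration 19: 10110111100011
iteration 20: 11011000111100
iteration 21: 01101111000111
iteration 22: 10110001111001
iteration 23: 11011110001110
iteration 24: 01100011110011
iteration 25: 10111100011101
iteration 26: 11000111100110
iteration 27: 01111000111011
iteration 28: 10001111001101

28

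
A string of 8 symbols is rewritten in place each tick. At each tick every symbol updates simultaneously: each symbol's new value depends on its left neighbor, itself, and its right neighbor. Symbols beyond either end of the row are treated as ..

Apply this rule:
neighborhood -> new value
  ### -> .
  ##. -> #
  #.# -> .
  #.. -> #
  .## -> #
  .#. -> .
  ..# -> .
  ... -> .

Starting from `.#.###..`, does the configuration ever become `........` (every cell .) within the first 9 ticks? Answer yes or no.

...#.##.
.....###
.....#.#
........
all cells are . at tick 4

yes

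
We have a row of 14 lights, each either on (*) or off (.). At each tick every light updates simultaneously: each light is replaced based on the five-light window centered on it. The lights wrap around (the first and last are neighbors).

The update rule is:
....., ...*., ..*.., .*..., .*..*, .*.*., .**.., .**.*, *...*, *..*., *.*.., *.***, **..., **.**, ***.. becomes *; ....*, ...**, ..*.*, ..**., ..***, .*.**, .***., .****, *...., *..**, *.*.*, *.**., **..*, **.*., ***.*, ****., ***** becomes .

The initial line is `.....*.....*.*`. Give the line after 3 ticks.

*.*.***.*.*.**
....*....*..*.
.*.***..******

.*.***..******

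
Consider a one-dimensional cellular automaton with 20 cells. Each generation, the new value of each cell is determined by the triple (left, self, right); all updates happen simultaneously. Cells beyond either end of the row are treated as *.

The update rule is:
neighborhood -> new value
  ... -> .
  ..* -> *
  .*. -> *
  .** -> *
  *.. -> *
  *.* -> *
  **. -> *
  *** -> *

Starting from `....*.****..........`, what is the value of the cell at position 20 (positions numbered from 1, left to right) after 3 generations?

*

generation 1: *..********........*
generation 2: ************......**
generation 3: *************....***
position 20 holds *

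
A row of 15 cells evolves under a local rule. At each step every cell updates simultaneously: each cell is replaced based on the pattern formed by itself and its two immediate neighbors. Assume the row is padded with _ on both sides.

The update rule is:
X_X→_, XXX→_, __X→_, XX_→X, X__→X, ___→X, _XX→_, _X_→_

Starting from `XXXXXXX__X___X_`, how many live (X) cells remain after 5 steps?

______XX__XX__X
XXXXX__XX__XX__
____XX__XX__XXX
XXX__XX__XX___X
__XX__XX__XXX__
count of X: 7

7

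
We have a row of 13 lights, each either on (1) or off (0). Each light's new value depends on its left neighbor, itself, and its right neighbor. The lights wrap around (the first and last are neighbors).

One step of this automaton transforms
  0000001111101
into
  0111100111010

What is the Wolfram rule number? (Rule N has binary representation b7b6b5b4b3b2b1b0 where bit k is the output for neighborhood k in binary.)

position 7: 111 → 1  (bit 7 = 1)
position 10: 110 → 0  (bit 6 = 0)
position 11: 101 → 1  (bit 5 = 1)
position 0: 100 → 0  (bit 4 = 0)
position 6: 011 → 0  (bit 3 = 0)
position 12: 010 → 0  (bit 2 = 0)
position 5: 001 → 0  (bit 1 = 0)
position 1: 000 → 1  (bit 0 = 1)
bits b7..b0 = 10100001 = 161

161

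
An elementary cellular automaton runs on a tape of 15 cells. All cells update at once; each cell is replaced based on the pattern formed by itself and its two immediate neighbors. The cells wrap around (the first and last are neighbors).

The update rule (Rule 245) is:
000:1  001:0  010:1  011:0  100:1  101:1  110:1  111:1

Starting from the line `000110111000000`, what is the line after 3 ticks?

110011011111111
111001101111111
111100110111111

111100110111111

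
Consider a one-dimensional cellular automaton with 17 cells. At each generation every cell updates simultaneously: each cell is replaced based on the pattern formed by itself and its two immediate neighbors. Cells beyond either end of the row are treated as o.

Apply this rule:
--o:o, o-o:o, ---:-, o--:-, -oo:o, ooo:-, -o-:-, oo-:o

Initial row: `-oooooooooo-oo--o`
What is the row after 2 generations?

generation 1: oo--------oooo-oo
generation 2: -o-------oo--ooo-

-o-------oo--ooo-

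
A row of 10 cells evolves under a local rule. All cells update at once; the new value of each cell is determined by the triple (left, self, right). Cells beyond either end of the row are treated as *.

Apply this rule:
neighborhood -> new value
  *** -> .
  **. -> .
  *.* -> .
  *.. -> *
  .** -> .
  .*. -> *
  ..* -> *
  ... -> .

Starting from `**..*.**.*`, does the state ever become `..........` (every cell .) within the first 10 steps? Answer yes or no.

no

step 1: ..***.....
step 2: **...*...*
step 3: ..*.***.*.
step 4: ***.....*.
step 5: ...*...**.
step 6: *.***.*...
step 7: ......**.*
step 8: *....*....
step 9: .*..***..*
step 10: .***...**.
step 10 is .***...**., still not uniform .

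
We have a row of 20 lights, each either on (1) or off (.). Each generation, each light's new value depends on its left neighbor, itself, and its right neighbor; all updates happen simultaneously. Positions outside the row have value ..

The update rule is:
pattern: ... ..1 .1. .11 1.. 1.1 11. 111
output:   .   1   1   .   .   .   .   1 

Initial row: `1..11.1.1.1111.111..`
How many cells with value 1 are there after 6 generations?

1.1...1.1..11...1...
1.1..11.1.1....11...
1.1.1...1.1...1.....
1.1.1..11.1..11.....
1.1.1.1...1.1.......
1.1.1.1..11.1.......
count of 1: 7

7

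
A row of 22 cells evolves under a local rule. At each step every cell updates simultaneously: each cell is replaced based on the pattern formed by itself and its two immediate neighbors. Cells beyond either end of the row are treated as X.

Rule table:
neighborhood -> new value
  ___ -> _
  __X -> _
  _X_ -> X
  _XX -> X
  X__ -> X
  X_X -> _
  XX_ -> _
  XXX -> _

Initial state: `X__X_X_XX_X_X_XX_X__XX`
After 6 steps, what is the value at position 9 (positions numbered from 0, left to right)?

_

_X_X_X_X__X_X_X__XX_X_
_X_X_X_XX_X_X_XX_X__X_
_X_X_X_X__X_X_X__XX_X_  (repeats step 1; period 2)
step 6: _X_X_X_XX_X_X_XX_X__X_
position 9 holds _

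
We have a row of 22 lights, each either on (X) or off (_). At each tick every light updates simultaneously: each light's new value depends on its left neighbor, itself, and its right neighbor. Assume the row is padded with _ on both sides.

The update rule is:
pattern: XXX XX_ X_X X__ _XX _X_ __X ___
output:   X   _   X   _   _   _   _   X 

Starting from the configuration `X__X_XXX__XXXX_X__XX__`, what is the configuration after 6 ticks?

_____XXX__________XXX_

____X_X____XX_X______X
XXX__X__XX___X__XXXX__
_X_________X_____XX__X
___XXXXXXX___XXX______
XX__XXXXX__X__X__XXXXX
_____XXX__________XXX_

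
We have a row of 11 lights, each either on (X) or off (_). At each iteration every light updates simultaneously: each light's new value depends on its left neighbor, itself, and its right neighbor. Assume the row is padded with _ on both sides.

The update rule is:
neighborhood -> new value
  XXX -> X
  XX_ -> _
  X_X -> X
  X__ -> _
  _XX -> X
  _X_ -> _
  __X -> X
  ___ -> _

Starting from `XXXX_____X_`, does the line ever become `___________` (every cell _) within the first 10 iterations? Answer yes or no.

XXX_____X__
XX_____X___
X_____X____
_____X_____
____X______
___X_______
__X________
_X_________
X__________
___________
all cells are _ at iteration 10

yes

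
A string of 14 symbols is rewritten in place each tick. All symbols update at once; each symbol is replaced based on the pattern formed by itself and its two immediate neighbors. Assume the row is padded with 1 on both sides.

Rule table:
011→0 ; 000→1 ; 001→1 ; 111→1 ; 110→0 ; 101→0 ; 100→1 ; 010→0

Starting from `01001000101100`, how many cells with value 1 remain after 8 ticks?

00110111000011
11000010111101
10111100011000
00011011100111
11100001011011
11011110000001
10001101111110
01110000111100
count of 1: 7

7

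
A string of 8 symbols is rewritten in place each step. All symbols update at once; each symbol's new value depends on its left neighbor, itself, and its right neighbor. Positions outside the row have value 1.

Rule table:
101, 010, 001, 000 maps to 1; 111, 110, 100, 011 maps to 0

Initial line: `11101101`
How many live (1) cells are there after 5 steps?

2

00010010
01110111
10001000
00111011
01000100
count of 1: 2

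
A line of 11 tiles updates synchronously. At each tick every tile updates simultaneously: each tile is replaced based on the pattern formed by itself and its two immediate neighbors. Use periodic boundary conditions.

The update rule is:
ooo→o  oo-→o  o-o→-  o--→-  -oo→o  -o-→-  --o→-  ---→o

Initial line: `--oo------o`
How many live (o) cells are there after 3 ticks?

--oo-oooo--
o-oo-oooo-o
o-oo-oooo-o
count of o: 8

8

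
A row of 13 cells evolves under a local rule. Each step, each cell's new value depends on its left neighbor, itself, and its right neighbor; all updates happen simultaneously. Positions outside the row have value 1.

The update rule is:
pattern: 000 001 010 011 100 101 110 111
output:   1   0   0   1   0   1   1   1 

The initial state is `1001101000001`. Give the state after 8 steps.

1001110011111

1001110011101
1001110011111
1001110011111  (fixed point — unchanged through step 8)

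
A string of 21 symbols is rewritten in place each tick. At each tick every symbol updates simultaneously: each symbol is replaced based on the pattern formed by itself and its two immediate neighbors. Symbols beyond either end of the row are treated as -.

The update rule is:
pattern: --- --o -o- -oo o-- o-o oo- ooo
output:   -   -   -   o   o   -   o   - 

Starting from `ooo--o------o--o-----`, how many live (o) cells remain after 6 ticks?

5

tick 1: o-oo--o------o--o----
tick 2: --ooo--o------o--o---
tick 3: --o-oo--o------o--o--
tick 4: ----ooo--o------o--o-
tick 5: ----o-oo--o------o--o
tick 6: ------ooo--o------o--
count of o: 5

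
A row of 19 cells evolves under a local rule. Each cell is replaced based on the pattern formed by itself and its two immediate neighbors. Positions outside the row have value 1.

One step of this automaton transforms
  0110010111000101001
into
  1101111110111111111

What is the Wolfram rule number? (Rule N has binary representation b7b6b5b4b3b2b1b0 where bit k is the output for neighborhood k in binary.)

191

position 8: 111 → 1  (bit 7 = 1)
position 2: 110 → 0  (bit 6 = 0)
position 0: 101 → 1  (bit 5 = 1)
position 3: 100 → 1  (bit 4 = 1)
position 1: 011 → 1  (bit 3 = 1)
position 5: 010 → 1  (bit 2 = 1)
position 4: 001 → 1  (bit 1 = 1)
position 11: 000 → 1  (bit 0 = 1)
bits b7..b0 = 10111111 = 191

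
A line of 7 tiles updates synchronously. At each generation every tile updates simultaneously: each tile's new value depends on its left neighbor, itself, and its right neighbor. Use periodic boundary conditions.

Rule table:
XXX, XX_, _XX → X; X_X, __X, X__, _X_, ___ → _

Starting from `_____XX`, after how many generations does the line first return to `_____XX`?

1

_____XX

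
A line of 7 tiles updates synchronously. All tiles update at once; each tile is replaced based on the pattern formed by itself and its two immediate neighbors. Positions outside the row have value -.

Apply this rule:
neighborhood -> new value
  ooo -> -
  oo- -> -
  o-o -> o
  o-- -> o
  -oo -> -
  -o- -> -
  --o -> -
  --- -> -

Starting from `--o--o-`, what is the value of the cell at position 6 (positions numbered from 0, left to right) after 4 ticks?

---o--o
----o--
-----o-
------o
position 6 holds o

o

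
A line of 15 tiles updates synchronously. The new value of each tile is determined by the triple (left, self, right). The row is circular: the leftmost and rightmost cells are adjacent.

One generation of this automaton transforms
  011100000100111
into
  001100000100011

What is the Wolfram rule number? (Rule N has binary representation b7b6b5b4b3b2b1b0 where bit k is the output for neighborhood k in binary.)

position 2: 111 → 1  (bit 7 = 1)
position 3: 110 → 1  (bit 6 = 1)
position 0: 101 → 0  (bit 5 = 0)
position 4: 100 → 0  (bit 4 = 0)
position 1: 011 → 0  (bit 3 = 0)
position 9: 010 → 1  (bit 2 = 1)
position 8: 001 → 0  (bit 1 = 0)
position 5: 000 → 0  (bit 0 = 0)
bits b7..b0 = 11000100 = 196

196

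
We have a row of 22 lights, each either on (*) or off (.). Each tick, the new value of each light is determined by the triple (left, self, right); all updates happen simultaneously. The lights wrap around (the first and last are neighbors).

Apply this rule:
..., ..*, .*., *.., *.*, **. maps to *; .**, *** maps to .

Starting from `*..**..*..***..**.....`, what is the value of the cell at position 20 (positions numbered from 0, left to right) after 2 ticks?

.

***.******..***.******
..**.....***..**......
position 20 holds .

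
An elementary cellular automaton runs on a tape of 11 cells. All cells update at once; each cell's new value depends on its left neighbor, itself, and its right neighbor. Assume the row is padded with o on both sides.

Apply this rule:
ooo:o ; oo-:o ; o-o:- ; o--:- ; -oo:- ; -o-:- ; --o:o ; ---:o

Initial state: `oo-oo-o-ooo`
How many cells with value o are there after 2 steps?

7

oo--o----oo
oo-o--ooo-o
count of o: 7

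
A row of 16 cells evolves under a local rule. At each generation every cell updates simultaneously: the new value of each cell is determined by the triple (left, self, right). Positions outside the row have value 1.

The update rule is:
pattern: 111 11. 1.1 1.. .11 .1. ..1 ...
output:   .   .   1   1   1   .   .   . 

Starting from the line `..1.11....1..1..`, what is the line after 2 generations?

1..11.1....1..1.
.1.1.1.1....1..1

.1.1.1.1....1..1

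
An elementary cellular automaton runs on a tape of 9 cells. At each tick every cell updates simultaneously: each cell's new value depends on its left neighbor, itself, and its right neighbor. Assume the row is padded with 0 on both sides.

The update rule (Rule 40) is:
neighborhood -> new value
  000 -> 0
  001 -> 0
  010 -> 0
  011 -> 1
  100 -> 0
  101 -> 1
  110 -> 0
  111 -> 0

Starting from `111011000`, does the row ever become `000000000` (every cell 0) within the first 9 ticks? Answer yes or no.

yes

tick 1: 100110000
tick 2: 000100000
tick 3: 000000000
all cells are 0 at tick 3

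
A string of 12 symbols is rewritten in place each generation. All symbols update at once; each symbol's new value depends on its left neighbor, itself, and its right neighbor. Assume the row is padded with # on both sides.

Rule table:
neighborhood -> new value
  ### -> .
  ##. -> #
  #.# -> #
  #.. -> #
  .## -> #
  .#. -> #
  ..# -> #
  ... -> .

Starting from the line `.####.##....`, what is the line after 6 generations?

generation 1: ##..#####..#
generation 2: .####...####
generation 3: ##..##.##...
generation 4: .#########.#
generation 5: ##.......###
generation 6: .##.....##..

.##.....##..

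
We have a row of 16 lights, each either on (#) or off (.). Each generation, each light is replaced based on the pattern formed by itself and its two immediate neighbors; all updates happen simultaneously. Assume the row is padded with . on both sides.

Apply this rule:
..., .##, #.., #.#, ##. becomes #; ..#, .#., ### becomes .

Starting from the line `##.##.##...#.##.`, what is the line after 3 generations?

.#######.###.#..

##########..####
#........##.#..#
.#######.###.#..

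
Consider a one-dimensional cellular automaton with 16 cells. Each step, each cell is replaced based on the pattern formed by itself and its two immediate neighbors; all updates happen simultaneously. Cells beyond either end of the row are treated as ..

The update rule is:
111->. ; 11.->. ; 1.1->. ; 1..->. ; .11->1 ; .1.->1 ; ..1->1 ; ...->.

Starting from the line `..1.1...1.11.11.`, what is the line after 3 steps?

.11.1..11.1..1..
11..1.11..1.11..
1..11.1..11.1...

1..11.1..11.1...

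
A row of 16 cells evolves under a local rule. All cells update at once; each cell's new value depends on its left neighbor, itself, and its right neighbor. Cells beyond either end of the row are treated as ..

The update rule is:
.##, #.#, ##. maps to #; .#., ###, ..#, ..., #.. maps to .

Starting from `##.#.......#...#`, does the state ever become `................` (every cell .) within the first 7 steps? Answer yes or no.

yes

###.............
#.#.............
.#..............
................
all cells are . at step 4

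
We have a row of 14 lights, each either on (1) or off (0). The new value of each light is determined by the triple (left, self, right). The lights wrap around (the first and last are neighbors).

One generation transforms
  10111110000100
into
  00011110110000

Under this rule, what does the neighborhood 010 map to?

At position 0 the neighborhood is 010; the next row has 0 there.

0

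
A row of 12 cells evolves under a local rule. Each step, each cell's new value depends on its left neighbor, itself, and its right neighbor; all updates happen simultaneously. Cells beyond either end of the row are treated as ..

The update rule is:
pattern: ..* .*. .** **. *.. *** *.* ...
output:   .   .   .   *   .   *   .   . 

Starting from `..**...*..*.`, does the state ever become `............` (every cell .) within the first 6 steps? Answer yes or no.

yes

...*........
............
all cells are . at step 2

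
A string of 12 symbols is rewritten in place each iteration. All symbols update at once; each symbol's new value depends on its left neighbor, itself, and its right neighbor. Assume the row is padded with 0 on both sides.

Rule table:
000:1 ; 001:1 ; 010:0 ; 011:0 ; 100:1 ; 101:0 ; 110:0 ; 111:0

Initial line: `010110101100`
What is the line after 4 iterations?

011111111100

iteration 1: 100000000011
iteration 2: 011111111100
iteration 3: 100000000011  (repeats iteration 1; period 2)
iteration 4: 011111111100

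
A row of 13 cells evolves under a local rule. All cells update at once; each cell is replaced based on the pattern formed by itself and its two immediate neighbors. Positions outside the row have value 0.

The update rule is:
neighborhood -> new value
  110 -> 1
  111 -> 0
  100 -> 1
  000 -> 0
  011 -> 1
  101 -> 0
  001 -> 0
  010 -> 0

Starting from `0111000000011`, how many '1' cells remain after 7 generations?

0101100000011
0001110000011
0001011000011
0000011100011
0000010110011
0000000111011
0000000101011
count of 1: 4

4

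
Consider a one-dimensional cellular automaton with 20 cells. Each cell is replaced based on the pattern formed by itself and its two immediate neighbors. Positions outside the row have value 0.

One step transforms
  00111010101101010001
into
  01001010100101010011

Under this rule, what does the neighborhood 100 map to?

0

At position 16 the neighborhood is 100; the next row has 0 there.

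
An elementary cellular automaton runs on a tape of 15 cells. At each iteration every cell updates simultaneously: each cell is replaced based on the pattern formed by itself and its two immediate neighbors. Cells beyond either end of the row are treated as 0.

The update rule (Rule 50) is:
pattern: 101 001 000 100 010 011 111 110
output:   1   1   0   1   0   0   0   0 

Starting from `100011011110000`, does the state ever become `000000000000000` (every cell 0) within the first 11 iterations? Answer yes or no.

no

010100100001000
101011010010100
010100101101010
101011010010101
010100101101010  (repeats iteration 3; period 2)
iteration 11: 010100101101010
iteration 11 is 010100101101010, still not uniform 0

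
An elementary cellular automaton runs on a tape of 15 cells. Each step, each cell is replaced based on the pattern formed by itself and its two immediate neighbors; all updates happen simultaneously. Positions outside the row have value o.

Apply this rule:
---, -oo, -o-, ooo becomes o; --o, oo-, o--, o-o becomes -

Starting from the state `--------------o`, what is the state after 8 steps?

-ooooo--o-o-o-o

-oooooooooooo-o
-ooooooooooo--o
-oooooooooo---o
-ooooooooo--o-o
-oooooooo---o-o
-ooooooo--o-o-o
-oooooo---o-o-o
-ooooo--o-o-o-o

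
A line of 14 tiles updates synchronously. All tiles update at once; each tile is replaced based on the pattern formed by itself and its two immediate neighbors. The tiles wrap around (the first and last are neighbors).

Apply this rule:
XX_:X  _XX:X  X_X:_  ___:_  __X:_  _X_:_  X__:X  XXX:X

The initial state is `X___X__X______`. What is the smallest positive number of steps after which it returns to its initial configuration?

step 1: _X___X__X_____
step 2: __X___X__X____
step 3: ___X___X__X___
step 4: ____X___X__X__
step 5: _____X___X__X_
step 6: ______X___X__X
step 7: X______X___X__
step 8: _X______X___X_
step 9: __X______X___X
step 10: X__X______X___
step 11: _X__X______X__
step 12: __X__X______X_
step 13: ___X__X______X
step 14: X___X__X______

14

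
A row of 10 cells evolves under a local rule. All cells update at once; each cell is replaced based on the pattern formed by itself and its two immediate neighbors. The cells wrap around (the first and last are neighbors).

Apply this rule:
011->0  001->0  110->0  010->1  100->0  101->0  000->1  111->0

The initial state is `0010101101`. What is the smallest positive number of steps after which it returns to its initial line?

0010100001
0010101101

2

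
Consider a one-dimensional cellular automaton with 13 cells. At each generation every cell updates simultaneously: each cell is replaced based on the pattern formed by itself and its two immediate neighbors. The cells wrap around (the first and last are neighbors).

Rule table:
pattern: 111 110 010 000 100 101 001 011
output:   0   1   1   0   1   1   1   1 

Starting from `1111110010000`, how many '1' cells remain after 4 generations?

7

generation 1: 1000011111001
generation 2: 1100110001111
generation 3: 0111111011000
generation 4: 1100001111100
count of 1: 7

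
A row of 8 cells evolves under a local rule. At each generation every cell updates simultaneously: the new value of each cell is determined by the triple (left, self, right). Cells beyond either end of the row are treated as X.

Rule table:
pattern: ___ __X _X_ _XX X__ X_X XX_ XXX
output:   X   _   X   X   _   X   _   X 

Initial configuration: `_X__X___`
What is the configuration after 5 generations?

__XXXXXX

XX__X_X_
X___XXXX
__X_XXXX
__XXXXXX
__XXXXXX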